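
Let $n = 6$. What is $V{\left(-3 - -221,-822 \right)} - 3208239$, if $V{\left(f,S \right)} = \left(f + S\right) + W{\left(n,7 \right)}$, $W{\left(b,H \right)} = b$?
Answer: $-3208837$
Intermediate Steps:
$V{\left(f,S \right)} = 6 + S + f$ ($V{\left(f,S \right)} = \left(f + S\right) + 6 = \left(S + f\right) + 6 = 6 + S + f$)
$V{\left(-3 - -221,-822 \right)} - 3208239 = \left(6 - 822 - -218\right) - 3208239 = \left(6 - 822 + \left(-3 + 221\right)\right) - 3208239 = \left(6 - 822 + 218\right) - 3208239 = -598 - 3208239 = -3208837$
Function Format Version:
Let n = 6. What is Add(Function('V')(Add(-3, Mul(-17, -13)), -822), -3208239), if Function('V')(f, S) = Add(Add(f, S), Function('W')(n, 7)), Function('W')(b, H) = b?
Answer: -3208837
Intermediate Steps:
Function('V')(f, S) = Add(6, S, f) (Function('V')(f, S) = Add(Add(f, S), 6) = Add(Add(S, f), 6) = Add(6, S, f))
Add(Function('V')(Add(-3, Mul(-17, -13)), -822), -3208239) = Add(Add(6, -822, Add(-3, Mul(-17, -13))), -3208239) = Add(Add(6, -822, Add(-3, 221)), -3208239) = Add(Add(6, -822, 218), -3208239) = Add(-598, -3208239) = -3208837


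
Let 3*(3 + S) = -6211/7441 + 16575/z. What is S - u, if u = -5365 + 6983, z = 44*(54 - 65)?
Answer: -17640162871/10804332 ≈ -1632.7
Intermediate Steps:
z = -484 (z = 44*(-11) = -484)
u = 1618
S = -158753695/10804332 (S = -3 + (-6211/7441 + 16575/(-484))/3 = -3 + (-6211*1/7441 + 16575*(-1/484))/3 = -3 + (-6211/7441 - 16575/484)/3 = -3 + (1/3)*(-126340699/3601444) = -3 - 126340699/10804332 = -158753695/10804332 ≈ -14.694)
S - u = -158753695/10804332 - 1*1618 = -158753695/10804332 - 1618 = -17640162871/10804332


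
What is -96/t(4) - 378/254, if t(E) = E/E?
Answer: -12381/127 ≈ -97.488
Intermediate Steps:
t(E) = 1
-96/t(4) - 378/254 = -96/1 - 378/254 = -96*1 - 378*1/254 = -96 - 189/127 = -12381/127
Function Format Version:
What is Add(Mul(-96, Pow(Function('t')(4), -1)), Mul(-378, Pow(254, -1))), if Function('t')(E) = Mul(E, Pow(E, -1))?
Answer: Rational(-12381, 127) ≈ -97.488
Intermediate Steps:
Function('t')(E) = 1
Add(Mul(-96, Pow(Function('t')(4), -1)), Mul(-378, Pow(254, -1))) = Add(Mul(-96, Pow(1, -1)), Mul(-378, Pow(254, -1))) = Add(Mul(-96, 1), Mul(-378, Rational(1, 254))) = Add(-96, Rational(-189, 127)) = Rational(-12381, 127)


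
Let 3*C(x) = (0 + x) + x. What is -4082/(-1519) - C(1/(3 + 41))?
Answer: 267893/100254 ≈ 2.6721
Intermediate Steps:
C(x) = 2*x/3 (C(x) = ((0 + x) + x)/3 = (x + x)/3 = (2*x)/3 = 2*x/3)
-4082/(-1519) - C(1/(3 + 41)) = -4082/(-1519) - 2/(3*(3 + 41)) = -4082*(-1/1519) - 2/(3*44) = 4082/1519 - 2/(3*44) = 4082/1519 - 1*1/66 = 4082/1519 - 1/66 = 267893/100254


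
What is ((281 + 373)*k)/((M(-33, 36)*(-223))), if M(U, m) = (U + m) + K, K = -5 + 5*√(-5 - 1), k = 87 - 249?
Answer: -105948/17171 - 264870*I*√6/17171 ≈ -6.1702 - 37.784*I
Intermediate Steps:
k = -162
K = -5 + 5*I*√6 (K = -5 + 5*√(-6) = -5 + 5*(I*√6) = -5 + 5*I*√6 ≈ -5.0 + 12.247*I)
M(U, m) = -5 + U + m + 5*I*√6 (M(U, m) = (U + m) + (-5 + 5*I*√6) = -5 + U + m + 5*I*√6)
((281 + 373)*k)/((M(-33, 36)*(-223))) = ((281 + 373)*(-162))/(((-5 - 33 + 36 + 5*I*√6)*(-223))) = (654*(-162))/(((-2 + 5*I*√6)*(-223))) = -105948/(446 - 1115*I*√6)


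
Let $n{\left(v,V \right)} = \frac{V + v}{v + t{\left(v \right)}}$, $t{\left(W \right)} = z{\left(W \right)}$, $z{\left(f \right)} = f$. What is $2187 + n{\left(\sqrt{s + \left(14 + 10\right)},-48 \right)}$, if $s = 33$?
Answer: $\frac{4375}{2} - \frac{8 \sqrt{57}}{19} \approx 2184.3$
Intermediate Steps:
$t{\left(W \right)} = W$
$n{\left(v,V \right)} = \frac{V + v}{2 v}$ ($n{\left(v,V \right)} = \frac{V + v}{v + v} = \frac{V + v}{2 v}$)
$2187 + n{\left(\sqrt{s + \left(14 + 10\right)},-48 \right)} = 2187 + \frac{-48 + \sqrt{33 + \left(14 + 10\right)}}{2 \sqrt{33 + \left(14 + 10\right)}} = 2187 + \frac{-48 + \sqrt{33 + 24}}{2 \sqrt{33 + 24}} = 2187 + \frac{-48 + \sqrt{57}}{2 \sqrt{57}} = 2187 + \frac{\frac{\sqrt{57}}{57} \left(-48 + \sqrt{57}\right)}{2} = 2187 + \frac{\sqrt{57} \left(-48 + \sqrt{57}\right)}{114}$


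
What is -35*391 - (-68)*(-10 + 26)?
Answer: -12597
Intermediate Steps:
-35*391 - (-68)*(-10 + 26) = -13685 - (-68)*16 = -13685 - 1*(-1088) = -13685 + 1088 = -12597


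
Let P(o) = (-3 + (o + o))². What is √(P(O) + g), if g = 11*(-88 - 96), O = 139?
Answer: √73601 ≈ 271.29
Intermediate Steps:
g = -2024 (g = 11*(-184) = -2024)
P(o) = (-3 + 2*o)²
√(P(O) + g) = √((-3 + 2*139)² - 2024) = √((-3 + 278)² - 2024) = √(275² - 2024) = √(75625 - 2024) = √73601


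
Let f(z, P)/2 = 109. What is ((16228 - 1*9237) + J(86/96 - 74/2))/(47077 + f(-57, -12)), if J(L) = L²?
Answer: 19110553/108967680 ≈ 0.17538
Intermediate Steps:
f(z, P) = 218 (f(z, P) = 2*109 = 218)
((16228 - 1*9237) + J(86/96 - 74/2))/(47077 + f(-57, -12)) = ((16228 - 1*9237) + (86/96 - 74/2)²)/(47077 + 218) = ((16228 - 9237) + (86*(1/96) - 74*½)²)/47295 = (6991 + (43/48 - 37)²)*(1/47295) = (6991 + (-1733/48)²)*(1/47295) = (6991 + 3003289/2304)*(1/47295) = (19110553/2304)*(1/47295) = 19110553/108967680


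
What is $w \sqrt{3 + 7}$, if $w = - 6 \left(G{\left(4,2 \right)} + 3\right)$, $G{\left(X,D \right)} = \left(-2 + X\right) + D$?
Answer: $- 42 \sqrt{10} \approx -132.82$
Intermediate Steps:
$G{\left(X,D \right)} = -2 + D + X$
$w = -42$ ($w = - 6 \left(\left(-2 + 2 + 4\right) + 3\right) = - 6 \left(4 + 3\right) = \left(-6\right) 7 = -42$)
$w \sqrt{3 + 7} = - 42 \sqrt{3 + 7} = - 42 \sqrt{10}$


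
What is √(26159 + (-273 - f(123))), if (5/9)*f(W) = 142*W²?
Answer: 2*I*√24006790/5 ≈ 1959.9*I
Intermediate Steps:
f(W) = 1278*W²/5 (f(W) = 9*(142*W²)/5 = 1278*W²/5)
√(26159 + (-273 - f(123))) = √(26159 + (-273 - 1278*123²/5)) = √(26159 + (-273 - 1278*15129/5)) = √(26159 + (-273 - 1*19334862/5)) = √(26159 + (-273 - 19334862/5)) = √(26159 - 19336227/5) = √(-19205432/5) = 2*I*√24006790/5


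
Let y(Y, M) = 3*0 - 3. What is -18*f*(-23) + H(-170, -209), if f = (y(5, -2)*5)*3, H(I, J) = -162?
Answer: -18792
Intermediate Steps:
y(Y, M) = -3 (y(Y, M) = 0 - 3 = -3)
f = -45 (f = -3*5*3 = -15*3 = -45)
-18*f*(-23) + H(-170, -209) = -18*(-45)*(-23) - 162 = 810*(-23) - 162 = -18630 - 162 = -18792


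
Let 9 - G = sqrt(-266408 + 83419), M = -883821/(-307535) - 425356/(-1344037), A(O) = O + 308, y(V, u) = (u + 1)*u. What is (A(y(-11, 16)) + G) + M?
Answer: 244775028653092/413338418795 - I*sqrt(182989) ≈ 592.19 - 427.77*I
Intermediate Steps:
y(V, u) = u*(1 + u) (y(V, u) = (1 + u)*u = u*(1 + u))
A(O) = 308 + O
M = 1318699982837/413338418795 (M = -883821*(-1/307535) - 425356*(-1/1344037) = 883821/307535 + 425356/1344037 = 1318699982837/413338418795 ≈ 3.1904)
G = 9 - I*sqrt(182989) (G = 9 - sqrt(-266408 + 83419) = 9 - sqrt(-182989) = 9 - I*sqrt(182989) ≈ 9.0 - 427.77*I)
(A(y(-11, 16)) + G) + M = ((308 + 16*(1 + 16)) + (9 - I*sqrt(182989))) + 1318699982837/413338418795 = ((308 + 16*17) + (9 - I*sqrt(182989))) + 1318699982837/413338418795 = ((308 + 272) + (9 - I*sqrt(182989))) + 1318699982837/413338418795 = (580 + (9 - I*sqrt(182989))) + 1318699982837/413338418795 = (589 - I*sqrt(182989)) + 1318699982837/413338418795 = 244775028653092/413338418795 - I*sqrt(182989)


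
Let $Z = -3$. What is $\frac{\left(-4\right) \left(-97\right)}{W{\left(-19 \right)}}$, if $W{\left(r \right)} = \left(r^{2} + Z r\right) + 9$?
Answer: $\frac{388}{427} \approx 0.90866$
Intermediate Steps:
$W{\left(r \right)} = 9 + r^{2} - 3 r$ ($W{\left(r \right)} = \left(r^{2} - 3 r\right) + 9 = 9 + r^{2} - 3 r$)
$\frac{\left(-4\right) \left(-97\right)}{W{\left(-19 \right)}} = \frac{\left(-4\right) \left(-97\right)}{9 + \left(-19\right)^{2} - -57} = \frac{388}{9 + 361 + 57} = \frac{388}{427}$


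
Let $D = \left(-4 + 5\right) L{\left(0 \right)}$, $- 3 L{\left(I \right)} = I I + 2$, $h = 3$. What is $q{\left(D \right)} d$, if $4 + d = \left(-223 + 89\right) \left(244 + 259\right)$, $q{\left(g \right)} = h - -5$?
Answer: $-539248$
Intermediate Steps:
$L{\left(I \right)} = - \frac{2}{3} - \frac{I^{2}}{3}$ ($L{\left(I \right)} = - \frac{I I + 2}{3} = - \frac{I^{2} + 2}{3} = - \frac{2 + I^{2}}{3} = - \frac{2}{3} - \frac{I^{2}}{3}$)
$D = - \frac{2}{3}$ ($D = \left(-4 + 5\right) \left(- \frac{2}{3} - \frac{0^{2}}{3}\right) = 1 \left(- \frac{2}{3} - 0\right) = 1 \left(- \frac{2}{3} + 0\right) = 1 \left(- \frac{2}{3}\right) = - \frac{2}{3} \approx -0.66667$)
$q{\left(g \right)} = 8$ ($q{\left(g \right)} = 3 - -5 = 3 + 5 = 8$)
$d = -67406$ ($d = -4 + \left(-223 + 89\right) \left(244 + 259\right) = -4 - 67402 = -67406$)
$q{\left(D \right)} d = 8 \left(-67406\right) = -539248$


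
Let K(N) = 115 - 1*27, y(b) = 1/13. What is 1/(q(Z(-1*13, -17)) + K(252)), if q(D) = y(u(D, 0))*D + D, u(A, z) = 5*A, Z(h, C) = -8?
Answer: 13/1032 ≈ 0.012597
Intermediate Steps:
y(b) = 1/13
K(N) = 88 (K(N) = 115 - 27 = 88)
q(D) = 14*D/13 (q(D) = D/13 + D = 14*D/13)
1/(q(Z(-1*13, -17)) + K(252)) = 1/((14/13)*(-8) + 88) = 1/(-112/13 + 88) = 1/(1032/13) = 13/1032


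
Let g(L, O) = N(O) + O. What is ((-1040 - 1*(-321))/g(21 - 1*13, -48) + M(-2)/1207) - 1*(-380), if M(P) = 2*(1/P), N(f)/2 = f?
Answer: 66914729/173808 ≈ 384.99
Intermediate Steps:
N(f) = 2*f
M(P) = 2/P
g(L, O) = 3*O (g(L, O) = 2*O + O = 3*O)
((-1040 - 1*(-321))/g(21 - 1*13, -48) + M(-2)/1207) - 1*(-380) = ((-1040 - 1*(-321))/((3*(-48))) + (2/(-2))/1207) - 1*(-380) = ((-1040 + 321)/(-144) + (2*(-1/2))*(1/1207)) + 380 = (-719*(-1/144) - 1*1/1207) + 380 = (719/144 - 1/1207) + 380 = 867689/173808 + 380 = 66914729/173808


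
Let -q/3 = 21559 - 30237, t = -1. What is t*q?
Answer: -26034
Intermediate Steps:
q = 26034 (q = -3*(21559 - 30237) = -3*(-8678) = 26034)
t*q = -1*26034 = -26034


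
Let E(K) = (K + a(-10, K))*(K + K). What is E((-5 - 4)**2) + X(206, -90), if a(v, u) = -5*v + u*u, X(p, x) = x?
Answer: 1084014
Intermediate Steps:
a(v, u) = u**2 - 5*v (a(v, u) = -5*v + u**2 = u**2 - 5*v)
E(K) = 2*K*(50 + K + K**2) (E(K) = (K + (K**2 - 5*(-10)))*(K + K) = (K + (K**2 + 50))*(2*K) = (K + (50 + K**2))*(2*K) = (50 + K + K**2)*(2*K) = 2*K*(50 + K + K**2))
E((-5 - 4)**2) + X(206, -90) = 2*(-5 - 4)**2*(50 + (-5 - 4)**2 + ((-5 - 4)**2)**2) - 90 = 2*(-9)**2*(50 + (-9)**2 + ((-9)**2)**2) - 90 = 2*81*(50 + 81 + 81**2) - 90 = 2*81*(50 + 81 + 6561) - 90 = 2*81*6692 - 90 = 1084104 - 90 = 1084014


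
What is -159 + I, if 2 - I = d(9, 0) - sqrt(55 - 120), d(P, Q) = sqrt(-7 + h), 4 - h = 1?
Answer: -157 - 2*I + I*sqrt(65) ≈ -157.0 + 6.0623*I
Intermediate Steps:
h = 3 (h = 4 - 1*1 = 4 - 1 = 3)
d(P, Q) = 2*I (d(P, Q) = sqrt(-7 + 3) = sqrt(-4) = 2*I)
I = 2 - 2*I + I*sqrt(65) (I = 2 - (2*I - sqrt(55 - 120)) = 2 - (2*I - sqrt(-65)) = 2 - (2*I - I*sqrt(65)) = 2 + (-2*I + I*sqrt(65)) = 2 - 2*I + I*sqrt(65) ≈ 2.0 + 6.0623*I)
-159 + I = -159 + (2 - 2*I + I*sqrt(65)) = -157 - 2*I + I*sqrt(65)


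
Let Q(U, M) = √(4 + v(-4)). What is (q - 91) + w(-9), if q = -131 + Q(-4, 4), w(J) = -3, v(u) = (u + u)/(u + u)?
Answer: -225 + √5 ≈ -222.76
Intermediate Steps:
v(u) = 1 (v(u) = (2*u)/((2*u)) = (2*u)*(1/(2*u)) = 1)
Q(U, M) = √5 (Q(U, M) = √(4 + 1) = √5)
q = -131 + √5 ≈ -128.76
(q - 91) + w(-9) = ((-131 + √5) - 91) - 3 = (-222 + √5) - 3 = -225 + √5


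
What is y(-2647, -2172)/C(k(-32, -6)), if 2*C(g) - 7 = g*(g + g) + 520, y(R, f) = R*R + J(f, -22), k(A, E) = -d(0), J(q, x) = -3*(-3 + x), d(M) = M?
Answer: 14013368/527 ≈ 26591.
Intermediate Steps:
J(q, x) = 9 - 3*x
k(A, E) = 0 (k(A, E) = -1*0 = 0)
y(R, f) = 75 + R**2 (y(R, f) = R*R + (9 - 3*(-22)) = R**2 + (9 + 66) = R**2 + 75 = 75 + R**2)
C(g) = 527/2 + g**2 (C(g) = 7/2 + (g*(g + g) + 520)/2 = 7/2 + (g*(2*g) + 520)/2 = 7/2 + (2*g**2 + 520)/2 = 7/2 + (520 + 2*g**2)/2 = 7/2 + (260 + g**2) = 527/2 + g**2)
y(-2647, -2172)/C(k(-32, -6)) = (75 + (-2647)**2)/(527/2 + 0**2) = (75 + 7006609)/(527/2 + 0) = 7006684/(527/2) = 7006684*(2/527) = 14013368/527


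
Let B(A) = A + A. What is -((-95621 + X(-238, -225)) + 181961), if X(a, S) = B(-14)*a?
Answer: -93004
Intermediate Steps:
B(A) = 2*A
X(a, S) = -28*a (X(a, S) = (2*(-14))*a = -28*a)
-((-95621 + X(-238, -225)) + 181961) = -((-95621 - 28*(-238)) + 181961) = -((-95621 + 6664) + 181961) = -(-88957 + 181961) = -1*93004 = -93004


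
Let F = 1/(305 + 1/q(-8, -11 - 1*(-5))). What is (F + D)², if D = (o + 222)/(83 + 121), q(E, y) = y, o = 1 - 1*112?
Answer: 4635022561/15468394384 ≈ 0.29964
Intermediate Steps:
o = -111 (o = 1 - 112 = -111)
D = 37/68 (D = (-111 + 222)/(83 + 121) = 111/204 = 111*(1/204) = 37/68 ≈ 0.54412)
F = 6/1829 (F = 1/(305 + 1/(-11 - 1*(-5))) = 1/(305 + 1/(-11 + 5)) = 1/(305 + 1/(-6)) = 1/(305 - ⅙) = 1/(1829/6) = 6/1829 ≈ 0.0032805)
(F + D)² = (6/1829 + 37/68)² = (68081/124372)² = 4635022561/15468394384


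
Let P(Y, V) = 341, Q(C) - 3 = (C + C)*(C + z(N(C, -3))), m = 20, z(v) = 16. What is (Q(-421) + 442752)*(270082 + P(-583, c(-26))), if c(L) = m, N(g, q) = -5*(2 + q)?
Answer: 211948082595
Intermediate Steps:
N(g, q) = -10 - 5*q
Q(C) = 3 + 2*C*(16 + C) (Q(C) = 3 + (C + C)*(C + 16) = 3 + (2*C)*(16 + C) = 3 + 2*C*(16 + C))
c(L) = 20
(Q(-421) + 442752)*(270082 + P(-583, c(-26))) = ((3 + 2*(-421)² + 32*(-421)) + 442752)*(270082 + 341) = ((3 + 2*177241 - 13472) + 442752)*270423 = ((3 + 354482 - 13472) + 442752)*270423 = (341013 + 442752)*270423 = 783765*270423 = 211948082595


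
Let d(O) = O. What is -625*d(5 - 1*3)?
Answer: -1250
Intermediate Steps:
-625*d(5 - 1*3) = -625*(5 - 1*3) = -625*(5 - 3) = -625*2 = -1250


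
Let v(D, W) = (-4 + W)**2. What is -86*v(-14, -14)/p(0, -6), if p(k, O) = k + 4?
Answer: -6966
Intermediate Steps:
p(k, O) = 4 + k
-86*v(-14, -14)/p(0, -6) = -86*(-4 - 14)**2/(4 + 0) = -86*(-18)**2/4 = -27864/4 = -86*81 = -6966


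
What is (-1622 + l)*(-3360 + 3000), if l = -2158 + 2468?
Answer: 472320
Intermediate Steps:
l = 310
(-1622 + l)*(-3360 + 3000) = (-1622 + 310)*(-3360 + 3000) = -1312*(-360) = 472320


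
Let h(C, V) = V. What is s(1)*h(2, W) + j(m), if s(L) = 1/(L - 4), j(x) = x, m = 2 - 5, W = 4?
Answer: -13/3 ≈ -4.3333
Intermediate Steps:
m = -3
s(L) = 1/(-4 + L)
s(1)*h(2, W) + j(m) = 4/(-4 + 1) - 3 = 4/(-3) - 3 = -⅓*4 - 3 = -4/3 - 3 = -13/3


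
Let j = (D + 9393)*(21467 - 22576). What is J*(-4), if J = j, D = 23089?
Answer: 144090152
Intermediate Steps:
j = -36022538 (j = (23089 + 9393)*(21467 - 22576) = 32482*(-1109) = -36022538)
J = -36022538
J*(-4) = -36022538*(-4) = 144090152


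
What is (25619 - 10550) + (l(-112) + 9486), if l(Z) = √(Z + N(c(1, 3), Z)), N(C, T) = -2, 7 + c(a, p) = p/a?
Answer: 24555 + I*√114 ≈ 24555.0 + 10.677*I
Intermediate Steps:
c(a, p) = -7 + p/a
l(Z) = √(-2 + Z) (l(Z) = √(Z - 2) = √(-2 + Z))
(25619 - 10550) + (l(-112) + 9486) = (25619 - 10550) + (√(-2 - 112) + 9486) = 15069 + (√(-114) + 9486) = 15069 + (I*√114 + 9486) = 15069 + (9486 + I*√114) = 24555 + I*√114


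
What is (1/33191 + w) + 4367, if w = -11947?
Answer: -251587779/33191 ≈ -7580.0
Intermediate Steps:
(1/33191 + w) + 4367 = (1/33191 - 11947) + 4367 = -396532876/33191 + 4367 = -251587779/33191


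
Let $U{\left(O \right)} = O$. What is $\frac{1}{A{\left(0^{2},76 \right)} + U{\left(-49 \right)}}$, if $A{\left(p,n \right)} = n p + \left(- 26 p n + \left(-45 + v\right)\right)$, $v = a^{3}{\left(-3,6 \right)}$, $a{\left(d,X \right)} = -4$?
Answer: $- \frac{1}{158} \approx -0.0063291$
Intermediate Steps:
$v = -64$ ($v = \left(-4\right)^{3} = -64$)
$A{\left(p,n \right)} = -109 - 25 n p$ ($A{\left(p,n \right)} = n p + \left(- 26 p n - 109\right) = n p - \left(109 + 26 n p\right) = -109 - 25 n p$)
$\frac{1}{A{\left(0^{2},76 \right)} + U{\left(-49 \right)}} = \frac{1}{\left(-109 - 1900 \cdot 0^{2}\right) - 49} = \frac{1}{\left(-109 - 1900 \cdot 0\right) - 49} = \frac{1}{\left(-109 + 0\right) - 49} = \frac{1}{-109 - 49} = \frac{1}{-158} = - \frac{1}{158}$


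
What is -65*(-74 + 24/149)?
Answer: 715130/149 ≈ 4799.5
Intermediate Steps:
-65*(-74 + 24/149) = -65*(-11002/149) = 715130/149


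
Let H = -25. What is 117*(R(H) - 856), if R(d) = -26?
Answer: -103194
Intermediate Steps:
117*(R(H) - 856) = 117*(-26 - 856) = 117*(-882) = -103194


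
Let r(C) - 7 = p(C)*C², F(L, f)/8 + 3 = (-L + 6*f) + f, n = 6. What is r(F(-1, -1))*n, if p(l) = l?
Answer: -2239446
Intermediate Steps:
F(L, f) = -24 - 8*L + 56*f (F(L, f) = -24 + 8*((-L + 6*f) + f) = -24 + 8*(-L + 7*f) = -24 + (-8*L + 56*f) = -24 - 8*L + 56*f)
r(C) = 7 + C³ (r(C) = 7 + C*C² = 7 + C³)
r(F(-1, -1))*n = (7 + (-24 - 8*(-1) + 56*(-1))³)*6 = (7 + (-24 + 8 - 56)³)*6 = (7 + (-72)³)*6 = (7 - 373248)*6 = -373241*6 = -2239446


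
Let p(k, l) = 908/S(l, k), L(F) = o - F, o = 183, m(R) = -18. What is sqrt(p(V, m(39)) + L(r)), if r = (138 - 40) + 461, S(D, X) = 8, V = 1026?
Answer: 5*I*sqrt(42)/2 ≈ 16.202*I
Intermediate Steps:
r = 559 (r = 98 + 461 = 559)
L(F) = 183 - F
p(k, l) = 227/2 (p(k, l) = 908/8 = 908*(1/8) = 227/2)
sqrt(p(V, m(39)) + L(r)) = sqrt(227/2 + (183 - 1*559)) = sqrt(227/2 + (183 - 559)) = sqrt(227/2 - 376) = sqrt(-525/2) = 5*I*sqrt(42)/2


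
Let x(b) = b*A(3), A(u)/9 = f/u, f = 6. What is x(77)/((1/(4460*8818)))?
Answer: 54508996080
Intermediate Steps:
A(u) = 54/u (A(u) = 9*(6/u) = 54/u)
x(b) = 18*b (x(b) = b*(54/3) = b*(54*(1/3)) = b*18 = 18*b)
x(77)/((1/(4460*8818))) = (18*77)/((1/(4460*8818))) = 1386/(((1/4460)*(1/8818))) = 1386/(1/39328280) = 1386*39328280 = 54508996080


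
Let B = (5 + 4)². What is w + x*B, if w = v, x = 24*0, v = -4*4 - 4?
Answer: -20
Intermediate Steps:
B = 81 (B = 9² = 81)
v = -20 (v = -16 - 4 = -20)
x = 0
w = -20
w + x*B = -20 + 0*81 = -20 + 0 = -20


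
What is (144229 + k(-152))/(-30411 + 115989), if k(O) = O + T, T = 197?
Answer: 72137/42789 ≈ 1.6859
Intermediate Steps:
k(O) = 197 + O (k(O) = O + 197 = 197 + O)
(144229 + k(-152))/(-30411 + 115989) = (144229 + (197 - 152))/(-30411 + 115989) = (144229 + 45)/85578 = 144274*(1/85578) = 72137/42789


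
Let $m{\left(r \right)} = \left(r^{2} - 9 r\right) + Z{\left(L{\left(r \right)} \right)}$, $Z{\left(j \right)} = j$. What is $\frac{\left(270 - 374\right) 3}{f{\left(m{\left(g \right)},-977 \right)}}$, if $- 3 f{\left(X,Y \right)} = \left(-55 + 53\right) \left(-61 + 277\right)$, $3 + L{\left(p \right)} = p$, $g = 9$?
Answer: $- \frac{13}{6} \approx -2.1667$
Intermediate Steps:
$L{\left(p \right)} = -3 + p$
$m{\left(r \right)} = -3 + r^{2} - 8 r$ ($m{\left(r \right)} = \left(r^{2} - 9 r\right) + \left(-3 + r\right) = -3 + r^{2} - 8 r$)
$f{\left(X,Y \right)} = 144$ ($f{\left(X,Y \right)} = - \frac{\left(-55 + 53\right) \left(-61 + 277\right)}{3} = - \frac{\left(-2\right) 216}{3} = \left(- \frac{1}{3}\right) \left(-432\right) = 144$)
$\frac{\left(270 - 374\right) 3}{f{\left(m{\left(g \right)},-977 \right)}} = \frac{\left(270 - 374\right) 3}{144} = \left(-104\right) 3 \cdot \frac{1}{144} = \left(-312\right) \frac{1}{144} = - \frac{13}{6}$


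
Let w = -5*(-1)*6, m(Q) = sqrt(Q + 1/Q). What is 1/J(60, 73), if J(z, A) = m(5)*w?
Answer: sqrt(130)/780 ≈ 0.014618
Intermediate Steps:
w = 30 (w = 5*6 = 30)
J(z, A) = 6*sqrt(130) (J(z, A) = sqrt(5 + 1/5)*30 = sqrt(26/5)*30 = (sqrt(130)/5)*30 = 6*sqrt(130))
1/J(60, 73) = 1/(6*sqrt(130)) = sqrt(130)/780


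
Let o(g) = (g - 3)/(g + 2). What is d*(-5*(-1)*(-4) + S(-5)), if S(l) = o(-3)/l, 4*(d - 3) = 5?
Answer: -901/10 ≈ -90.100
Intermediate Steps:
d = 17/4 (d = 3 + (¼)*5 = 3 + 5/4 = 17/4 ≈ 4.2500)
o(g) = (-3 + g)/(2 + g)
S(l) = 6/l (S(l) = ((-3 - 3)/(2 - 3))/l = (-6/(-1))/l = (-1*(-6))/l = 6/l)
d*(-5*(-1)*(-4) + S(-5)) = 17*(-5*(-1)*(-4) + 6/(-5))/4 = 17*(5*(-4) + 6*(-⅕))/4 = 17*(-20 - 6/5)/4 = (17/4)*(-106/5) = -901/10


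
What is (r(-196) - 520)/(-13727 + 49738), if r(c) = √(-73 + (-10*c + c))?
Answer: -520/36011 + √1691/36011 ≈ -0.013298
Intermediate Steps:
r(c) = √(-73 - 9*c)
(r(-196) - 520)/(-13727 + 49738) = (√(-73 - 9*(-196)) - 520)/(-13727 + 49738) = (√(-73 + 1764) - 520)/36011 = (√1691 - 520)*(1/36011) = (-520 + √1691)*(1/36011) = -520/36011 + √1691/36011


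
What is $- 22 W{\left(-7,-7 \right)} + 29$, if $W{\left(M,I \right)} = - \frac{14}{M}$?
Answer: $-15$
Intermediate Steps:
$- 22 W{\left(-7,-7 \right)} + 29 = - 22 \left(- \frac{14}{-7}\right) + 29 = - 22 \left(\left(-14\right) \left(- \frac{1}{7}\right)\right) + 29 = \left(-22\right) 2 + 29 = -44 + 29 = -15$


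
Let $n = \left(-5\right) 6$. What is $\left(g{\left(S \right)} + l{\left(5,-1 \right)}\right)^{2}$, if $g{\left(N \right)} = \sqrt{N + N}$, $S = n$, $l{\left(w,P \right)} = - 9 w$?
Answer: $1965 - 180 i \sqrt{15} \approx 1965.0 - 697.14 i$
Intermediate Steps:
$n = -30$
$S = -30$
$g{\left(N \right)} = \sqrt{2} \sqrt{N}$ ($g{\left(N \right)} = \sqrt{2 N} = \sqrt{2} \sqrt{N}$)
$\left(g{\left(S \right)} + l{\left(5,-1 \right)}\right)^{2} = \left(\sqrt{2} \sqrt{-30} - 45\right)^{2} = \left(\sqrt{2} i \sqrt{30} - 45\right)^{2} = \left(2 i \sqrt{15} - 45\right)^{2} = \left(-45 + 2 i \sqrt{15}\right)^{2}$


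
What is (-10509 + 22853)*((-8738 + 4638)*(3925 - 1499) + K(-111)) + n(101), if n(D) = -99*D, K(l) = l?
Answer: -122782210583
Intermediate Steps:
(-10509 + 22853)*((-8738 + 4638)*(3925 - 1499) + K(-111)) + n(101) = (-10509 + 22853)*((-8738 + 4638)*(3925 - 1499) - 111) - 99*101 = 12344*(-4100*2426 - 111) - 9999 = 12344*(-9946600 - 111) - 9999 = 12344*(-9946711) - 9999 = -122782200584 - 9999 = -122782210583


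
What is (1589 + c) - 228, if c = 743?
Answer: 2104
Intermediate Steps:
(1589 + c) - 228 = (1589 + 743) - 228 = 2332 - 228 = 2104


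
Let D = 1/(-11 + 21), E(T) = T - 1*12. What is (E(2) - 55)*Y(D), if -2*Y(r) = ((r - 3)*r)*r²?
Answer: -377/4000 ≈ -0.094250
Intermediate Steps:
E(T) = -12 + T (E(T) = T - 12 = -12 + T)
D = ⅒ (D = 1/10 = ⅒ ≈ 0.10000)
Y(r) = -r³*(-3 + r)/2 (Y(r) = -(r - 3)*r*r²/2 = -(-3 + r)*r*r²/2 = -r*(-3 + r)*r²/2 = -r³*(-3 + r)/2)
(E(2) - 55)*Y(D) = ((-12 + 2) - 55)*((⅒)³*(3 - 1*⅒)/2) = (-10 - 55)*((½)*(1/1000)*(3 - ⅒)) = -65*29/(2*1000*10) = -65*29/20000 = -377/4000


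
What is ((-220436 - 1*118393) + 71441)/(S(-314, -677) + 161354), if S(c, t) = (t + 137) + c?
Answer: -66847/40125 ≈ -1.6660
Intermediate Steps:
S(c, t) = 137 + c + t (S(c, t) = (137 + t) + c = 137 + c + t)
((-220436 - 1*118393) + 71441)/(S(-314, -677) + 161354) = ((-220436 - 1*118393) + 71441)/((137 - 314 - 677) + 161354) = ((-220436 - 118393) + 71441)/(-854 + 161354) = (-338829 + 71441)/160500 = -267388*1/160500 = -66847/40125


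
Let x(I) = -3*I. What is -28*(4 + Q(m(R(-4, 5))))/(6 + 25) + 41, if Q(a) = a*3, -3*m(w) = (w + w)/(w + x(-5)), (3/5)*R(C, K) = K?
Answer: 1179/31 ≈ 38.032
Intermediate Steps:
R(C, K) = 5*K/3
m(w) = -2*w/(3*(15 + w)) (m(w) = -(w + w)/(3*(w - 3*(-5))) = -2*w/(3*(w + 15)) = -2*w/(3*(15 + w)))
Q(a) = 3*a
-28*(4 + Q(m(R(-4, 5))))/(6 + 25) + 41 = -28*(4 + 3*(-2*(5/3)*5/(45 + 3*((5/3)*5))))/(6 + 25) + 41 = -28*(4 + 3*(-2*25/3/(45 + 3*(25/3))))/31 + 41 = -28*(4 + 3*(-2*25/3/(45 + 25)))/31 + 41 = -28*(4 + 3*(-2*25/3/70))/31 + 41 = -28*(4 + 3*(-2*25/3*1/70))/31 + 41 = -28*(4 + 3*(-5/21))/31 + 41 = -28*(4 - 5/7)/31 + 41 = -92/31 + 41 = 1179/31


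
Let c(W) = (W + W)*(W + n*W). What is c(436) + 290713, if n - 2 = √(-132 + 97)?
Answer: 1431289 + 380192*I*√35 ≈ 1.4313e+6 + 2.2492e+6*I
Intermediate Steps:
n = 2 + I*√35 (n = 2 + √(-132 + 97) = 2 + √(-35) = 2 + I*√35 ≈ 2.0 + 5.9161*I)
c(W) = 2*W*(W + W*(2 + I*√35)) (c(W) = (W + W)*(W + (2 + I*√35)*W) = (2*W)*(W + W*(2 + I*√35)) = 2*W*(W + W*(2 + I*√35)))
c(436) + 290713 = 2*436²*(3 + I*√35) + 290713 = 2*190096*(3 + I*√35) + 290713 = (1140576 + 380192*I*√35) + 290713 = 1431289 + 380192*I*√35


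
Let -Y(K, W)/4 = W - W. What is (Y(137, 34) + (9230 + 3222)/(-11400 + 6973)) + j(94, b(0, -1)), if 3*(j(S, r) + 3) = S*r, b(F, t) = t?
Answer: -493337/13281 ≈ -37.146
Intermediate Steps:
Y(K, W) = 0 (Y(K, W) = -4*(W - W) = -4*0 = 0)
j(S, r) = -3 + S*r/3 (j(S, r) = -3 + (S*r)/3 = -3 + S*r/3)
(Y(137, 34) + (9230 + 3222)/(-11400 + 6973)) + j(94, b(0, -1)) = (0 + (9230 + 3222)/(-11400 + 6973)) + (-3 + (1/3)*94*(-1)) = (0 + 12452/(-4427)) + (-3 - 94/3) = (0 + 12452*(-1/4427)) - 103/3 = (0 - 12452/4427) - 103/3 = -12452/4427 - 103/3 = -493337/13281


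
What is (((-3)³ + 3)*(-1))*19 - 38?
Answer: 418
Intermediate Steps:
(((-3)³ + 3)*(-1))*19 - 38 = ((-27 + 3)*(-1))*19 - 38 = -24*(-1)*19 - 38 = 24*19 - 38 = 456 - 38 = 418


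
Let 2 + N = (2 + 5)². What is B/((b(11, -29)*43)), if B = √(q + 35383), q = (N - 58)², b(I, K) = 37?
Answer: 4*√2219/1591 ≈ 0.11843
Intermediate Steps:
N = 47 (N = -2 + (2 + 5)² = -2 + 7² = -2 + 49 = 47)
q = 121 (q = (47 - 58)² = (-11)² = 121)
B = 4*√2219 (B = √(121 + 35383) = √35504 = 4*√2219 ≈ 188.43)
B/((b(11, -29)*43)) = (4*√2219)/((37*43)) = (4*√2219)/1591 = (4*√2219)*(1/1591) = 4*√2219/1591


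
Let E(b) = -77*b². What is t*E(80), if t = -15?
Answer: 7392000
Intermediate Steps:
t*E(80) = -(-1155)*80² = -(-1155)*6400 = -15*(-492800) = 7392000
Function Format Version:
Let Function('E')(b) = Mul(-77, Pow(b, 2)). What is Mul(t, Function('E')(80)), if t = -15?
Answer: 7392000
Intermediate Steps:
Mul(t, Function('E')(80)) = Mul(-15, Mul(-77, Pow(80, 2))) = Mul(-15, Mul(-77, 6400)) = Mul(-15, -492800) = 7392000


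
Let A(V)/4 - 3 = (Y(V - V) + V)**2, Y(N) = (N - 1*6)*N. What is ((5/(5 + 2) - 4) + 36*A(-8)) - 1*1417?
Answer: 57594/7 ≈ 8227.7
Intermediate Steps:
Y(N) = N*(-6 + N) (Y(N) = (N - 6)*N = (-6 + N)*N = N*(-6 + N))
A(V) = 12 + 4*V**2 (A(V) = 12 + 4*((V - V)*(-6 + (V - V)) + V)**2 = 12 + 4*(0*(-6 + 0) + V)**2 = 12 + 4*(0*(-6) + V)**2 = 12 + 4*(0 + V)**2 = 12 + 4*V**2)
((5/(5 + 2) - 4) + 36*A(-8)) - 1*1417 = ((5/(5 + 2) - 4) + 36*(12 + 4*(-8)**2)) - 1*1417 = ((5/7 - 4) + 36*(12 + 4*64)) - 1417 = (((1/7)*5 - 4) + 36*(12 + 256)) - 1417 = ((5/7 - 4) + 36*268) - 1417 = (-23/7 + 9648) - 1417 = 67513/7 - 1417 = 57594/7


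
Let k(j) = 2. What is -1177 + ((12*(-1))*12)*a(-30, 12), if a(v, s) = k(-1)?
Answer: -1465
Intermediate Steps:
a(v, s) = 2
-1177 + ((12*(-1))*12)*a(-30, 12) = -1177 + ((12*(-1))*12)*2 = -1177 - 12*12*2 = -1177 - 144*2 = -1177 - 288 = -1465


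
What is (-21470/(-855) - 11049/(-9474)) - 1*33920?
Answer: -963327385/28422 ≈ -33894.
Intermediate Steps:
(-21470/(-855) - 11049/(-9474)) - 1*33920 = (-21470*(-1/855) - 11049*(-1/9474)) - 33920 = (226/9 + 3683/3158) - 33920 = 746855/28422 - 33920 = -963327385/28422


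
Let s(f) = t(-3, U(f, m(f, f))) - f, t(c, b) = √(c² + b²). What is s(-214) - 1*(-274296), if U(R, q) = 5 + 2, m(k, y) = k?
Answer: 274510 + √58 ≈ 2.7452e+5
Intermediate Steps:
U(R, q) = 7
t(c, b) = √(b² + c²)
s(f) = √58 - f (s(f) = √(7² + (-3)²) - f = √(49 + 9) - f = √58 - f)
s(-214) - 1*(-274296) = (√58 - 1*(-214)) - 1*(-274296) = (√58 + 214) + 274296 = (214 + √58) + 274296 = 274510 + √58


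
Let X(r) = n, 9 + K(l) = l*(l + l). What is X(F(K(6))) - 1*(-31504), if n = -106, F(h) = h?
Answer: 31398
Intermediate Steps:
K(l) = -9 + 2*l² (K(l) = -9 + l*(l + l) = -9 + l*(2*l) = -9 + 2*l²)
X(r) = -106
X(F(K(6))) - 1*(-31504) = -106 - 1*(-31504) = -106 + 31504 = 31398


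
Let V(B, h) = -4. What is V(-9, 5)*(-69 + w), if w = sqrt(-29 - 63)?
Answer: 276 - 8*I*sqrt(23) ≈ 276.0 - 38.367*I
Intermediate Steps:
w = 2*I*sqrt(23) (w = sqrt(-92) = 2*I*sqrt(23) ≈ 9.5917*I)
V(-9, 5)*(-69 + w) = -4*(-69 + 2*I*sqrt(23)) = 276 - 8*I*sqrt(23)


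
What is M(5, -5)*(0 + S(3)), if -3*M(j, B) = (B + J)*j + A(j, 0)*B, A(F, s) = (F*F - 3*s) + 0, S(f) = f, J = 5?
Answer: 125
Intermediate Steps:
A(F, s) = F² - 3*s (A(F, s) = (F² - 3*s) + 0 = F² - 3*s)
M(j, B) = -B*j²/3 - j*(5 + B)/3 (M(j, B) = -((B + 5)*j + (j² - 3*0)*B)/3 = -((5 + B)*j + (j² + 0)*B)/3 = -(j*(5 + B) + j²*B)/3 = -(j*(5 + B) + B*j²)/3 = -(B*j² + j*(5 + B))/3 = -B*j²/3 - j*(5 + B)/3)
M(5, -5)*(0 + S(3)) = ((⅓)*5*(-5 - 1*(-5) - 1*(-5)*5))*(0 + 3) = ((⅓)*5*(-5 + 5 + 25))*3 = ((⅓)*5*25)*3 = (125/3)*3 = 125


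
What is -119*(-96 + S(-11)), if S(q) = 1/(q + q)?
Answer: 251447/22 ≈ 11429.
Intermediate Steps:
S(q) = 1/(2*q)
-119*(-96 + S(-11)) = -119*(-96 + (½)/(-11)) = -119*(-96 + (½)*(-1/11)) = -119*(-96 - 1/22) = -119*(-2113)/22 = -1*(-251447/22) = 251447/22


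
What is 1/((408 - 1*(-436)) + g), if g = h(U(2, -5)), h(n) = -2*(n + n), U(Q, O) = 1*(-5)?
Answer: 1/864 ≈ 0.0011574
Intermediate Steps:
U(Q, O) = -5
h(n) = -4*n
g = 20 (g = -4*(-5) = 20)
1/((408 - 1*(-436)) + g) = 1/((408 - 1*(-436)) + 20) = 1/((408 + 436) + 20) = 1/(844 + 20) = 1/864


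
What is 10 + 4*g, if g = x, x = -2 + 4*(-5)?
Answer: -78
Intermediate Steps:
x = -22 (x = -2 - 20 = -22)
g = -22
10 + 4*g = 10 + 4*(-22) = 10 - 88 = -78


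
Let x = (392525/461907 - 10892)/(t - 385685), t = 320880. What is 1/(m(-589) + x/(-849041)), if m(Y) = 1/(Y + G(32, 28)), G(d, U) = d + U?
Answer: -13444584763465650015/25417755310340086 ≈ -528.94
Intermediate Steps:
G(d, U) = U + d
m(Y) = 1/(60 + Y) (m(Y) = 1/(Y + (28 + 32)) = 1/(Y + 60) = 1/(60 + Y))
x = 5030698519/29933883135 (x = (392525/461907 - 10892)/(320880 - 385685) = (392525*(1/461907) - 10892)/(-64805) = (392525/461907 - 10892)*(-1/64805) = -5030698519/461907*(-1/64805) = 5030698519/29933883135 ≈ 0.16806)
1/(m(-589) + x/(-849041)) = 1/(1/(60 - 589) + (5030698519/29933883135)/(-849041)) = 1/(1/(-529) + (5030698519/29933883135)*(-1/849041)) = 1/(-1/529 - 5030698519/25415094070823535) = 1/(-25417755310340086/13444584763465650015) = -13444584763465650015/25417755310340086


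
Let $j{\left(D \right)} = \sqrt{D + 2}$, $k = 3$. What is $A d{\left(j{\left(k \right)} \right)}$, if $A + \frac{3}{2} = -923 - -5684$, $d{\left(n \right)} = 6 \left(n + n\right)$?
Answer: $57114 \sqrt{5} \approx 1.2771 \cdot 10^{5}$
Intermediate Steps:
$j{\left(D \right)} = \sqrt{2 + D}$
$d{\left(n \right)} = 12 n$ ($d{\left(n \right)} = 6 \cdot 2 n = 12 n$)
$A = \frac{9519}{2}$ ($A = - \frac{3}{2} - -4761 = - \frac{3}{2} + \left(-923 + 5684\right) = - \frac{3}{2} + 4761 = \frac{9519}{2} \approx 4759.5$)
$A d{\left(j{\left(k \right)} \right)} = \frac{9519 \cdot 12 \sqrt{2 + 3}}{2} = \frac{9519 \cdot 12 \sqrt{5}}{2} = 57114 \sqrt{5}$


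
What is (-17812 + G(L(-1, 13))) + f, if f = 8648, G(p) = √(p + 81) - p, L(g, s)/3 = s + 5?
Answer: -9218 + 3*√15 ≈ -9206.4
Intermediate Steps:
L(g, s) = 15 + 3*s (L(g, s) = 3*(s + 5) = 3*(5 + s) = 15 + 3*s)
G(p) = √(81 + p) - p
(-17812 + G(L(-1, 13))) + f = (-17812 + (√(81 + (15 + 3*13)) - (15 + 3*13))) + 8648 = (-17812 + (√(81 + (15 + 39)) - (15 + 39))) + 8648 = (-17812 + (√(81 + 54) - 1*54)) + 8648 = (-17812 + (√135 - 54)) + 8648 = (-17812 + (3*√15 - 54)) + 8648 = (-17812 + (-54 + 3*√15)) + 8648 = (-17866 + 3*√15) + 8648 = -9218 + 3*√15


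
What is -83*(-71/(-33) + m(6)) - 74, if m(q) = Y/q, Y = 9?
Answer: -24887/66 ≈ -377.08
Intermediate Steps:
m(q) = 9/q
-83*(-71/(-33) + m(6)) - 74 = -83*(-71/(-33) + 9/6) - 74 = -83*(-71*(-1/33) + 9*(1/6)) - 74 = -83*(71/33 + 3/2) - 74 = -83*241/66 - 74 = -20003/66 - 74 = -24887/66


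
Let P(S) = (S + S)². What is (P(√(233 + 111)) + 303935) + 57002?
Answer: 362313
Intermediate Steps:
P(S) = 4*S² (P(S) = (2*S)² = 4*S²)
(P(√(233 + 111)) + 303935) + 57002 = (4*(√(233 + 111))² + 303935) + 57002 = (4*(√344)² + 303935) + 57002 = (4*(2*√86)² + 303935) + 57002 = (4*344 + 303935) + 57002 = (1376 + 303935) + 57002 = 305311 + 57002 = 362313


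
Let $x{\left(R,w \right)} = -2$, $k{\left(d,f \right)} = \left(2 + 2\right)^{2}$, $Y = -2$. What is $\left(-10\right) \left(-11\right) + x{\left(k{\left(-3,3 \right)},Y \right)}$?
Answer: $108$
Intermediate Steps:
$k{\left(d,f \right)} = 16$ ($k{\left(d,f \right)} = 4^{2} = 16$)
$\left(-10\right) \left(-11\right) + x{\left(k{\left(-3,3 \right)},Y \right)} = \left(-10\right) \left(-11\right) - 2 = 110 - 2 = 108$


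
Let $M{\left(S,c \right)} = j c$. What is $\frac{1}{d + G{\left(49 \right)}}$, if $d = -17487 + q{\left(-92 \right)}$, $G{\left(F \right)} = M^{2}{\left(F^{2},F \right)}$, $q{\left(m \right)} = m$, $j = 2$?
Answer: $- \frac{1}{7975} \approx -0.00012539$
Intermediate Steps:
$M{\left(S,c \right)} = 2 c$
$G{\left(F \right)} = 4 F^{2}$ ($G{\left(F \right)} = \left(2 F\right)^{2} = 4 F^{2}$)
$d = -17579$ ($d = -17487 - 92 = -17579$)
$\frac{1}{d + G{\left(49 \right)}} = \frac{1}{-17579 + 4 \cdot 49^{2}} = \frac{1}{-17579 + 4 \cdot 2401} = \frac{1}{-17579 + 9604} = \frac{1}{-7975} = - \frac{1}{7975}$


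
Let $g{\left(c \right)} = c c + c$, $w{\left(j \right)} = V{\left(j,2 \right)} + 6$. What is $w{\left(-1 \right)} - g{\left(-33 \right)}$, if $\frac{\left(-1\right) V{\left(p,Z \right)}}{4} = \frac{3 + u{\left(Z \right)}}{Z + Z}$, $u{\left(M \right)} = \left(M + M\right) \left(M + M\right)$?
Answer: $-1069$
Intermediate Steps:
$u{\left(M \right)} = 4 M^{2}$ ($u{\left(M \right)} = 2 M 2 M = 4 M^{2}$)
$V{\left(p,Z \right)} = - \frac{2 \left(3 + 4 Z^{2}\right)}{Z}$ ($V{\left(p,Z \right)} = - 4 \frac{3 + 4 Z^{2}}{Z + Z} = - 4 \frac{3 + 4 Z^{2}}{2 Z} = - \frac{2 \left(3 + 4 Z^{2}\right)}{Z}$)
$w{\left(j \right)} = -13$ ($w{\left(j \right)} = \left(\left(-8\right) 2 - \frac{6}{2}\right) + 6 = \left(-16 - 3\right) + 6 = -19 + 6 = -13$)
$g{\left(c \right)} = c + c^{2}$ ($g{\left(c \right)} = c^{2} + c = c + c^{2}$)
$w{\left(-1 \right)} - g{\left(-33 \right)} = -13 - - 33 \left(1 - 33\right) = -13 - \left(-33\right) \left(-32\right) = -13 - 1056 = -1069$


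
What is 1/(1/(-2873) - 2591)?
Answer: -2873/7443944 ≈ -0.00038595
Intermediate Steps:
1/(1/(-2873) - 2591) = 1/(-1/2873 - 2591) = 1/(-7443944/2873) = -2873/7443944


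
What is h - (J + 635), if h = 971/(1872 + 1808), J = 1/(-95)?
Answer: -8876003/13984 ≈ -634.73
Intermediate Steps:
J = -1/95 ≈ -0.010526
h = 971/3680 ≈ 0.26386
h - (J + 635) = 971/3680 - (-1/95 + 635) = 971/3680 - 1*60324/95 = 971/3680 - 60324/95 = -8876003/13984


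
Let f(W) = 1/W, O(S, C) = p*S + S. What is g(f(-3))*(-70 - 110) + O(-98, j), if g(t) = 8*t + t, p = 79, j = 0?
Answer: -7300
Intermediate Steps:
O(S, C) = 80*S (O(S, C) = 79*S + S = 80*S)
f(W) = 1/W
g(t) = 9*t
g(f(-3))*(-70 - 110) + O(-98, j) = (9/(-3))*(-70 - 110) + 80*(-98) = (9*(-1/3))*(-180) - 7840 = -3*(-180) - 7840 = 540 - 7840 = -7300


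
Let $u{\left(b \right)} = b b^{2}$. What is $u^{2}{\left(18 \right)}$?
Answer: $34012224$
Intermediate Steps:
$u{\left(b \right)} = b^{3}$
$u^{2}{\left(18 \right)} = \left(18^{3}\right)^{2} = 5832^{2} = 34012224$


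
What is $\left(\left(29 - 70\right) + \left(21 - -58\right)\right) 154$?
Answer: $5852$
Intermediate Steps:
$\left(\left(29 - 70\right) + \left(21 - -58\right)\right) 154 = \left(\left(29 - 70\right) + \left(21 + 58\right)\right) 154 = \left(-41 + 79\right) 154 = 38 \cdot 154 = 5852$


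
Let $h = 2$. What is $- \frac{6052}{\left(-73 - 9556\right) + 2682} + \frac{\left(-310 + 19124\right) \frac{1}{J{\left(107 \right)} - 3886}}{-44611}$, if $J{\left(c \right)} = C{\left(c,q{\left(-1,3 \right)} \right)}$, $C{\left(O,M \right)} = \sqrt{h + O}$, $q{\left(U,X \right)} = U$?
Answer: $\frac{4077532538113952}{4679955409191279} + \frac{18814 \sqrt{109}}{673665669957} \approx 0.87128$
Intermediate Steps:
$C{\left(O,M \right)} = \sqrt{2 + O}$
$J{\left(c \right)} = \sqrt{2 + c}$
$- \frac{6052}{\left(-73 - 9556\right) + 2682} + \frac{\left(-310 + 19124\right) \frac{1}{J{\left(107 \right)} - 3886}}{-44611} = - \frac{6052}{\left(-73 - 9556\right) + 2682} + \frac{\left(-310 + 19124\right) \frac{1}{\sqrt{2 + 107} - 3886}}{-44611} = - \frac{6052}{-9629 + 2682} + \frac{18814}{\sqrt{109} - 3886} \left(- \frac{1}{44611}\right) = - \frac{6052}{-6947} + \frac{18814}{-3886 + \sqrt{109}} \left(- \frac{1}{44611}\right) = \left(-6052\right) \left(- \frac{1}{6947}\right) - \frac{18814}{44611 \left(-3886 + \sqrt{109}\right)} = \frac{6052}{6947} - \frac{18814}{44611 \left(-3886 + \sqrt{109}\right)}$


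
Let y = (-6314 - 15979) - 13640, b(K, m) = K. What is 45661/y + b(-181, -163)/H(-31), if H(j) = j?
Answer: 5088382/1113923 ≈ 4.5680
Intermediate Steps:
y = -35933 (y = -22293 - 13640 = -35933)
45661/y + b(-181, -163)/H(-31) = 45661/(-35933) - 181/(-31) = 45661*(-1/35933) - 181*(-1/31) = -45661/35933 + 181/31 = 5088382/1113923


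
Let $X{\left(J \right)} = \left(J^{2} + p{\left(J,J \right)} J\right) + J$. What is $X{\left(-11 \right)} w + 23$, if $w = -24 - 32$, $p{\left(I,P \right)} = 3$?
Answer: $-4289$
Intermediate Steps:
$w = -56$ ($w = -24 - 32 = -56$)
$X{\left(J \right)} = J^{2} + 4 J$ ($X{\left(J \right)} = \left(J^{2} + 3 J\right) + J = J^{2} + 4 J$)
$X{\left(-11 \right)} w + 23 = - 11 \left(4 - 11\right) \left(-56\right) + 23 = \left(-11\right) \left(-7\right) \left(-56\right) + 23 = 77 \left(-56\right) + 23 = -4312 + 23 = -4289$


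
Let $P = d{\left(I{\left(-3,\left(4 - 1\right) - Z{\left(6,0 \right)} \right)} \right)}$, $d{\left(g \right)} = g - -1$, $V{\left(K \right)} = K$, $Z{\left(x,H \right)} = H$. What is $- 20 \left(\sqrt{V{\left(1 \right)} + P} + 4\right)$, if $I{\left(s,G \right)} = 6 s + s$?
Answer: $-80 - 20 i \sqrt{19} \approx -80.0 - 87.178 i$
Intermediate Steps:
$I{\left(s,G \right)} = 7 s$
$d{\left(g \right)} = 1 + g$ ($d{\left(g \right)} = g + 1 = 1 + g$)
$P = -20$ ($P = 1 + 7 \left(-3\right) = 1 - 21 = -20$)
$- 20 \left(\sqrt{V{\left(1 \right)} + P} + 4\right) = - 20 \left(\sqrt{1 - 20} + 4\right) = - 20 \left(\sqrt{-19} + 4\right) = - 20 \left(i \sqrt{19} + 4\right) = - 20 \left(4 + i \sqrt{19}\right) = -80 - 20 i \sqrt{19}$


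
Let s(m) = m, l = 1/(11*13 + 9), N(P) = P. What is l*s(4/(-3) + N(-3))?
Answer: -13/456 ≈ -0.028509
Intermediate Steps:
l = 1/152 (l = 1/(143 + 9) = 1/152 ≈ 0.0065789)
l*s(4/(-3) + N(-3)) = (4/(-3) - 3)/152 = (4*(-⅓) - 3)/152 = (-4/3 - 3)/152 = (1/152)*(-13/3) = -13/456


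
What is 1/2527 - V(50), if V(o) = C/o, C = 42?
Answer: -53042/63175 ≈ -0.83960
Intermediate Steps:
V(o) = 42/o
1/2527 - V(50) = 1/2527 - 42/50 = 1/2527 - 1*21/25 = 1/2527 - 21/25 = -53042/63175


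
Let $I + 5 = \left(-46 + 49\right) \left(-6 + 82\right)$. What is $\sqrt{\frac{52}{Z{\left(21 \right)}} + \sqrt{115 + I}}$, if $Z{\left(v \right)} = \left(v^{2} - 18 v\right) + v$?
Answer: $\frac{\sqrt{273 + 5733 \sqrt{2}}}{21} \approx 4.3593$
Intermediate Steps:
$Z{\left(v \right)} = v^{2} - 17 v$
$I = 223$ ($I = -5 + \left(-46 + 49\right) \left(-6 + 82\right) = -5 + 3 \cdot 76 = -5 + 228 = 223$)
$\sqrt{\frac{52}{Z{\left(21 \right)}} + \sqrt{115 + I}} = \sqrt{\frac{52}{21 \left(-17 + 21\right)} + \sqrt{115 + 223}} = \sqrt{\frac{52}{21 \cdot 4} + \sqrt{338}} = \sqrt{\frac{52}{84} + 13 \sqrt{2}} = \sqrt{52 \cdot \frac{1}{84} + 13 \sqrt{2}} = \sqrt{\frac{13}{21} + 13 \sqrt{2}}$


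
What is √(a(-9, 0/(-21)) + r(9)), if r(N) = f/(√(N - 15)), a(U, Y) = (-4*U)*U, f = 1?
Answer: √(-11664 - 6*I*√6)/6 ≈ 0.01134 - 18.0*I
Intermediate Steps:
a(U, Y) = -4*U²
r(N) = (-15 + N)^(-½) (r(N) = 1/√(N - 15) = 1/√(-15 + N) = (-15 + N)^(-½))
√(a(-9, 0/(-21)) + r(9)) = √(-4*(-9)² + (-15 + 9)^(-½)) = √(-4*81 + (-6)^(-½)) = √(-324 - I*√6/6)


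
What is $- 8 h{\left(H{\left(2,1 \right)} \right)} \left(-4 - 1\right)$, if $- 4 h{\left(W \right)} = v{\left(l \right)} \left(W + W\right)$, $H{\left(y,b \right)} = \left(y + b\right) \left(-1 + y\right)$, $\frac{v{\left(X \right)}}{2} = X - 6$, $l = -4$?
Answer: $1200$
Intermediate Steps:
$v{\left(X \right)} = -12 + 2 X$ ($v{\left(X \right)} = 2 \left(X - 6\right) = 2 \left(-6 + X\right) = -12 + 2 X$)
$H{\left(y,b \right)} = \left(-1 + y\right) \left(b + y\right)$ ($H{\left(y,b \right)} = \left(b + y\right) \left(-1 + y\right) = \left(-1 + y\right) \left(b + y\right)$)
$h{\left(W \right)} = 10 W$ ($h{\left(W \right)} = - \frac{\left(-12 + 2 \left(-4\right)\right) \left(W + W\right)}{4} = - \frac{\left(-12 - 8\right) 2 W}{4} = - \frac{\left(-20\right) 2 W}{4} = - \frac{\left(-40\right) W}{4} = 10 W$)
$- 8 h{\left(H{\left(2,1 \right)} \right)} \left(-4 - 1\right) = - 8 \cdot 10 \left(2^{2} - 1 - 2 + 1 \cdot 2\right) \left(-4 - 1\right) = - 8 \cdot 10 \left(4 - 1 - 2 + 2\right) \left(-4 - 1\right) = - 8 \cdot 10 \cdot 3 \left(-5\right) = \left(-8\right) 30 \left(-5\right) = \left(-240\right) \left(-5\right) = 1200$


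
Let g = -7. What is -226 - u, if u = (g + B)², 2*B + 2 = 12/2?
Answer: -251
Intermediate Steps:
B = 2 (B = -1 + (12/2)/2 = -1 + (12*(½))/2 = -1 + (½)*6 = -1 + 3 = 2)
u = 25 (u = (-7 + 2)² = (-5)² = 25)
-226 - u = -226 - 1*25 = -226 - 25 = -251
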